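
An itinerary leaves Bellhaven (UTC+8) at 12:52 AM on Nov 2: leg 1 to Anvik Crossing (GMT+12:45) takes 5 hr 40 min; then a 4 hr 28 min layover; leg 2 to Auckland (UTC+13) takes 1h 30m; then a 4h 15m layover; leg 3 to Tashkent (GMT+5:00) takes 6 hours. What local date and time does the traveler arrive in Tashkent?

7:45 PM on Nov 2

Convert departure to UTC: 12:52 AM − 8:00 = 4:52 PM UTC on Nov 1.
Add 5 hours 40 minutes leg 1 → 10:32 PM UTC.
Add 4 hours and 28 minutes layover in Anvik Crossing → 3:00 AM UTC (Nov 2).
Add 1 hour and 30 minutes leg 2 → 4:30 AM UTC.
Add 4 hours and 15 minutes layover in Auckland → 8:45 AM UTC.
Add 6 hours leg 3 → 2:45 PM UTC.
Tashkent is UTC+5:00, so local arrival = 2:45 PM + 5:00 = 7:45 PM on Nov 2.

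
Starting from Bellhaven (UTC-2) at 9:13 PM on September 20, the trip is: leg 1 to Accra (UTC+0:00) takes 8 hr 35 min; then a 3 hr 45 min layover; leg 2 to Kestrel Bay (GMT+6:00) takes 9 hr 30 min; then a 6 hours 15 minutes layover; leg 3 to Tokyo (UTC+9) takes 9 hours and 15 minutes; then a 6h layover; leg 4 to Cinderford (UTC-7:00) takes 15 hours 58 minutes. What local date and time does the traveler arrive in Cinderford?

Convert departure to UTC: 9:13 PM + 2:00 = 11:13 PM UTC on Sep 20.
Add 8 hours and 35 minutes leg 1 → 7:48 AM UTC (Sep 21).
Add 3 hours 45 minutes layover in Accra → 11:33 AM UTC.
Add 9 hours 30 minutes leg 2 → 9:03 PM UTC.
Add 6 hours and 15 minutes layover in Kestrel Bay → 3:18 AM UTC (Sep 22).
Add 9 hours 15 minutes leg 3 → 12:33 PM UTC.
Add 6 hours layover in Tokyo → 6:33 PM UTC.
Add 15 hours 58 minutes leg 4 → 10:31 AM UTC (Sep 23).
Cinderford is UTC−7:00, so local arrival = 10:31 AM − 7:00 = 3:31 AM on Sep 23.

3:31 AM on Sep 23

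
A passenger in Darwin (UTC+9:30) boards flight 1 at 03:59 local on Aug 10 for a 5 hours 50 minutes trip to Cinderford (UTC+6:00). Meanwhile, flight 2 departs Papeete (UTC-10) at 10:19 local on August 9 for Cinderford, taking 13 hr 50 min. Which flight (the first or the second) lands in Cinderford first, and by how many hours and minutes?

the first, by 9 hours 50 minutes

Flight 1 in UTC: 03:59 − 9:30 = 18:29 on Aug 9.
+5 hours and 50 minutes → arrive 00:19 UTC on Aug 10.
Flight 2 in UTC: 10:19 + 10:00 = 20:19 on Aug 9.
+13 hours and 50 minutes → arrive 10:09 UTC on Aug 10.
Flight 1 lands earlier by 9 hours 50 minutes.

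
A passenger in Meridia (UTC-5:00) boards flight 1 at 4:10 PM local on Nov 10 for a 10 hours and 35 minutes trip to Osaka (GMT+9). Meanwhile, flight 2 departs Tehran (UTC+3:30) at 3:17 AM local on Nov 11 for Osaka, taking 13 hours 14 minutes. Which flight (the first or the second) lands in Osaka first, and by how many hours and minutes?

Flight 1 in UTC: 4:10 PM + 5:00 = 9:10 PM on Nov 10.
+10 hours 35 minutes → arrive 7:45 AM UTC on Nov 11.
Flight 2 in UTC: 3:17 AM − 3:30 = 11:47 PM on Nov 10.
+13 hours 14 minutes → arrive 1:01 PM UTC on Nov 11.
Flight 1 lands earlier by 5 hours 16 minutes.

the first, by 5 hours 16 minutes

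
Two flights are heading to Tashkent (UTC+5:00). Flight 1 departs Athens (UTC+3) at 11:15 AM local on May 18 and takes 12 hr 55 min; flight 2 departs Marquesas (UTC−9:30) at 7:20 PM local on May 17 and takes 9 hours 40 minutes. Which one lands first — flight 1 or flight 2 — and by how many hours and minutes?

Flight 1 in UTC: 11:15 AM − 3:00 = 8:15 AM on May 18.
+12 hours 55 minutes → arrive 9:10 PM UTC on May 18.
Flight 2 in UTC: 7:20 PM + 9:30 = 4:50 AM on May 18.
+9 hours and 40 minutes → arrive 2:30 PM UTC on May 18.
Flight 2 lands earlier by 6 hours 40 minutes.

the second, by 6 hours 40 minutes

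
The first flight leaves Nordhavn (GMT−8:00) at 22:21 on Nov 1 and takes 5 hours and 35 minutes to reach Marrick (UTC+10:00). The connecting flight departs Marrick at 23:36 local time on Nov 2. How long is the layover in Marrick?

Convert departure to UTC: 22:21 + 8:00 = 06:21 UTC on Nov 2.
Add 5 hours and 35 minutes flight time → 11:56 UTC.
Marrick is UTC+10:00, so local arrival = 11:56 + 10:00 = 21:56 on Nov 2.
Layover = 23:36 − 21:56 = 1 hour 40 minutes.

1 hour 40 minutes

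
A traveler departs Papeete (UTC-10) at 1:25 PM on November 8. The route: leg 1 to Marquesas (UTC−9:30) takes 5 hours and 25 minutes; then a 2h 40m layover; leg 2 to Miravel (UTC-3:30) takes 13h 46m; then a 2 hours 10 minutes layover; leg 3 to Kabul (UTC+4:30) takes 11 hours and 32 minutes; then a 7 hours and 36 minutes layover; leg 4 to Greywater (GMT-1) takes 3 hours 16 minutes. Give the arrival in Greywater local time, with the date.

Convert departure to UTC: 1:25 PM + 10:00 = 11:25 PM UTC on Nov 8.
Add 5 hours and 25 minutes leg 1 → 4:50 AM UTC (Nov 9).
Add 2 hours 40 minutes layover in Marquesas → 7:30 AM UTC.
Add 13 hours and 46 minutes leg 2 → 9:16 PM UTC.
Add 2 hours and 10 minutes layover in Miravel → 11:26 PM UTC.
Add 11 hours 32 minutes leg 3 → 10:58 AM UTC (Nov 10).
Add 7 hours and 36 minutes layover in Kabul → 6:34 PM UTC.
Add 3 hours 16 minutes leg 4 → 9:50 PM UTC.
Greywater is UTC−1:00, so local arrival = 9:50 PM − 1:00 = 8:50 PM on Nov 10.

8:50 PM on Nov 10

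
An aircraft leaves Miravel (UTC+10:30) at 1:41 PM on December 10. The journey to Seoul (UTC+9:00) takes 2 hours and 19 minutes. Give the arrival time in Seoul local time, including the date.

2:30 PM on December 10

Seoul is 1:30 behind Miravel.
After 2 hours 19 minutes it is 4:00 PM in Miravel.
Shift by the zone difference: 4:00 PM − 1:30 = 2:30 PM on Dec 10 in Seoul.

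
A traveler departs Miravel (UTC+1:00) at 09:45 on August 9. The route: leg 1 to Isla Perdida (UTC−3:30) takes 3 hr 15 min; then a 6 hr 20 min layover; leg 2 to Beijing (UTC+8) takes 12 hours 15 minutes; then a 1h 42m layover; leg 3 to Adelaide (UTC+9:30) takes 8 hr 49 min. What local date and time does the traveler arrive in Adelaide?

02:36 on August 11

Convert departure to UTC: 09:45 − 1:00 = 08:45 UTC on Aug 9.
Add 3 hours 15 minutes leg 1 → 12:00 UTC.
Add 6 hours 20 minutes layover in Isla Perdida → 18:20 UTC.
Add 12 hours and 15 minutes leg 2 → 06:35 UTC (Aug 10).
Add 1 hour 42 minutes layover in Beijing → 08:17 UTC.
Add 8 hours 49 minutes leg 3 → 17:06 UTC.
Adelaide is UTC+9:30, so local arrival = 17:06 + 9:30 = 02:36 on Aug 11.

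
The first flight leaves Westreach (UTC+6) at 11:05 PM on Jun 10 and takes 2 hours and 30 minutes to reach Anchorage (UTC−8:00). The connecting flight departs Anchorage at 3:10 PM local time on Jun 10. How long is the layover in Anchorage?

3 hours 35 minutes

Convert departure to UTC: 11:05 PM − 6:00 = 5:05 PM UTC on Jun 10.
Add 2 hours and 30 minutes flight time → 7:35 PM UTC.
Anchorage is UTC−8:00, so local arrival = 7:35 PM − 8:00 = 11:35 AM on Jun 10.
Layover = 3:10 PM − 11:35 AM = 3 hours 35 minutes.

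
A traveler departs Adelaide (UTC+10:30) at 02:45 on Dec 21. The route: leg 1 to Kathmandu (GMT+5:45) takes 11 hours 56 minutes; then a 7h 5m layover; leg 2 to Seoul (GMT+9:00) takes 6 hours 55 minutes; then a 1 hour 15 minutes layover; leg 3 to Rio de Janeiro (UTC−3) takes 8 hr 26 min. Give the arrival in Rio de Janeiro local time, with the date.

00:52 on Dec 22

Convert departure to UTC: 02:45 − 10:30 = 16:15 UTC on Dec 20.
Add 11 hours and 56 minutes leg 1 → 04:11 UTC (Dec 21).
Add 7 hours 5 minutes layover in Kathmandu → 11:16 UTC.
Add 6 hours 55 minutes leg 2 → 18:11 UTC.
Add 1 hour 15 minutes layover in Seoul → 19:26 UTC.
Add 8 hours and 26 minutes leg 3 → 03:52 UTC (Dec 22).
Rio de Janeiro is UTC−3:00, so local arrival = 03:52 − 3:00 = 00:52 on Dec 22.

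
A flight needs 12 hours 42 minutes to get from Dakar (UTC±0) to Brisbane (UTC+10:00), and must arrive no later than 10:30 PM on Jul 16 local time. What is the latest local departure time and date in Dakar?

Target arrival in UTC: 10:30 PM − 10:00 = 12:30 PM on Jul 16.
Subtract 12 hours 42 minutes → departure 11:48 PM UTC on Jul 15.
Dakar is UTC+0, so departure is 11:48 PM on Jul 15.

11:48 PM on July 15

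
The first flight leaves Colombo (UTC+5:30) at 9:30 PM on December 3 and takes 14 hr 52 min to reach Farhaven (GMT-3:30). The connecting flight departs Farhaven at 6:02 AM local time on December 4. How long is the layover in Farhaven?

Convert departure to UTC: 9:30 PM − 5:30 = 4:00 PM UTC on Dec 3.
Add 14 hours and 52 minutes flight time → 6:52 AM UTC (Dec 4).
Farhaven is UTC−3:30, so local arrival = 6:52 AM − 3:30 = 3:22 AM on Dec 4.
Layover = 6:02 AM − 3:22 AM = 2 hours 40 minutes.

2 hours 40 minutes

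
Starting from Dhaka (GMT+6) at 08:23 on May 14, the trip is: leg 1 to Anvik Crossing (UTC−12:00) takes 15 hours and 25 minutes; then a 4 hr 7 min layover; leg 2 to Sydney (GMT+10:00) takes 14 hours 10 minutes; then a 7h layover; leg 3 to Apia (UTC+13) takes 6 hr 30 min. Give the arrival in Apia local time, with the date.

Convert departure to UTC: 08:23 − 6:00 = 02:23 UTC on May 14.
Add 15 hours 25 minutes leg 1 → 17:48 UTC.
Add 4 hours and 7 minutes layover in Anvik Crossing → 21:55 UTC.
Add 14 hours 10 minutes leg 2 → 12:05 UTC (May 15).
Add 7 hours layover in Sydney → 19:05 UTC.
Add 6 hours 30 minutes leg 3 → 01:35 UTC (May 16).
Apia is UTC+13:00, so local arrival = 01:35 + 13:00 = 14:35 on May 16.

14:35 on May 16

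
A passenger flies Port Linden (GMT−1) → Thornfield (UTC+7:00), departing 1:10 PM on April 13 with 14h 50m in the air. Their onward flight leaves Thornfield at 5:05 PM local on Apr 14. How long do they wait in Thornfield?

Convert departure to UTC: 1:10 PM + 1:00 = 2:10 PM UTC on Apr 13.
Add 14 hours and 50 minutes flight time → 5:00 AM UTC (Apr 14).
Thornfield is UTC+7:00, so local arrival = 5:00 AM + 7:00 = 12:00 PM on Apr 14.
Layover = 5:05 PM − 12:00 PM = 5 hours 5 minutes.

5 hours 5 minutes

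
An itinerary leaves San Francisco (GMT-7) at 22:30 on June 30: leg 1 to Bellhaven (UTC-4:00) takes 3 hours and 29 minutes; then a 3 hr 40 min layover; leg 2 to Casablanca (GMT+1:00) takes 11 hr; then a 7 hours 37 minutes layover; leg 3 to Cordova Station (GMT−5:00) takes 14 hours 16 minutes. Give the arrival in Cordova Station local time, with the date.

Convert departure to UTC: 22:30 + 7:00 = 05:30 UTC on Jul 1.
Add 3 hours 29 minutes leg 1 → 08:59 UTC.
Add 3 hours 40 minutes layover in Bellhaven → 12:39 UTC.
Add 11 hours leg 2 → 23:39 UTC.
Add 7 hours 37 minutes layover in Casablanca → 07:16 UTC (Jul 2).
Add 14 hours and 16 minutes leg 3 → 21:32 UTC.
Cordova Station is UTC−5:00, so local arrival = 21:32 − 5:00 = 16:32 on Jul 2.

16:32 on July 2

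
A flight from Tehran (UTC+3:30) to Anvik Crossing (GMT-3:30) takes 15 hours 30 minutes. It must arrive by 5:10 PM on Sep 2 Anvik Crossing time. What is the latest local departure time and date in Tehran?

8:40 AM on September 2

Target arrival in UTC: 5:10 PM + 3:30 = 8:40 PM on Sep 2.
Subtract 15 hours and 30 minutes → departure 5:10 AM UTC on Sep 2.
Tehran is UTC+3:30: 5:10 AM + 3:30 = 8:40 AM on Sep 2.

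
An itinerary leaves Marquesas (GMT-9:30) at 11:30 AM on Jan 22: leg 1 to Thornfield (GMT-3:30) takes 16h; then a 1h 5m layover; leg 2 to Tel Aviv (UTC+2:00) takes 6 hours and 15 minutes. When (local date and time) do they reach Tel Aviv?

Convert departure to UTC: 11:30 AM + 9:30 = 9:00 PM UTC on Jan 22.
Add 16 hours leg 1 → 1:00 PM UTC (Jan 23).
Add 1 hour 5 minutes layover in Thornfield → 2:05 PM UTC.
Add 6 hours 15 minutes leg 2 → 8:20 PM UTC.
Tel Aviv is UTC+2:00, so local arrival = 8:20 PM + 2:00 = 10:20 PM on Jan 23.

10:20 PM on January 23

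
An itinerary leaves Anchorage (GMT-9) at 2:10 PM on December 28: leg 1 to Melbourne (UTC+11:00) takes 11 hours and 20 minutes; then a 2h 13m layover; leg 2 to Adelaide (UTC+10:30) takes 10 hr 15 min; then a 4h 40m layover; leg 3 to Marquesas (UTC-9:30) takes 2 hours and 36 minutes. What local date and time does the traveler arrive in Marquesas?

8:44 PM on December 29

Convert departure to UTC: 2:10 PM + 9:00 = 11:10 PM UTC on Dec 28.
Add 11 hours 20 minutes leg 1 → 10:30 AM UTC (Dec 29).
Add 2 hours and 13 minutes layover in Melbourne → 12:43 PM UTC.
Add 10 hours and 15 minutes leg 2 → 10:58 PM UTC.
Add 4 hours 40 minutes layover in Adelaide → 3:38 AM UTC (Dec 30).
Add 2 hours and 36 minutes leg 3 → 6:14 AM UTC.
Marquesas is UTC−9:30, so local arrival = 6:14 AM − 9:30 = 8:44 PM on Dec 29.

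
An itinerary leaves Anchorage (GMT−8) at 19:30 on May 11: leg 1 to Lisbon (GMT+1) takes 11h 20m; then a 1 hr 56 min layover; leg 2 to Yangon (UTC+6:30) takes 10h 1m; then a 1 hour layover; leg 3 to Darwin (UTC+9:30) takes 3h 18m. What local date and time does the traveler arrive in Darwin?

16:35 on May 13

Convert departure to UTC: 19:30 + 8:00 = 03:30 UTC on May 12.
Add 11 hours 20 minutes leg 1 → 14:50 UTC.
Add 1 hour and 56 minutes layover in Lisbon → 16:46 UTC.
Add 10 hours and 1 minute leg 2 → 02:47 UTC (May 13).
Add 1 hour layover in Yangon → 03:47 UTC.
Add 3 hours and 18 minutes leg 3 → 07:05 UTC.
Darwin is UTC+9:30, so local arrival = 07:05 + 9:30 = 16:35 on May 13.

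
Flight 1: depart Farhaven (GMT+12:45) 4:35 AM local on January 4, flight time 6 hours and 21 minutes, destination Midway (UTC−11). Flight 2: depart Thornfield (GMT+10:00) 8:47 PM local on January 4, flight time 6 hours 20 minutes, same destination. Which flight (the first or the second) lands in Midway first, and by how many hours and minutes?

Flight 1 in UTC: 4:35 AM − 12:45 = 3:50 PM on Jan 3.
+6 hours and 21 minutes → arrive 10:11 PM UTC on Jan 3.
Flight 2 in UTC: 8:47 PM − 10:00 = 10:47 AM on Jan 4.
+6 hours 20 minutes → arrive 5:07 PM UTC on Jan 4.
Flight 1 lands earlier by 18 hours 56 minutes.

the first, by 18 hours 56 minutes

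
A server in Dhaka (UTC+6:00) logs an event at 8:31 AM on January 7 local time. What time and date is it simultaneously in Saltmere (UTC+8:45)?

11:16 AM on January 7

In UTC: 8:31 AM − 6:00 = 2:31 AM on Jan 7.
Saltmere is UTC+8:45: 2:31 AM + 8:45 = 11:16 AM on Jan 7.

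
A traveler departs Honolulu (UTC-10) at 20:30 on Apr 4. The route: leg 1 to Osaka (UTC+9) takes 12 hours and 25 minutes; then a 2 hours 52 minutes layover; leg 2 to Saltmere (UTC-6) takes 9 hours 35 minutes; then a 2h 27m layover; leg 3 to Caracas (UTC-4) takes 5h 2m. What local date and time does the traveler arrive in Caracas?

Convert departure to UTC: 20:30 + 10:00 = 06:30 UTC on Apr 5.
Add 12 hours and 25 minutes leg 1 → 18:55 UTC.
Add 2 hours and 52 minutes layover in Osaka → 21:47 UTC.
Add 9 hours and 35 minutes leg 2 → 07:22 UTC (Apr 6).
Add 2 hours and 27 minutes layover in Saltmere → 09:49 UTC.
Add 5 hours 2 minutes leg 3 → 14:51 UTC.
Caracas is UTC−4:00, so local arrival = 14:51 − 4:00 = 10:51 on Apr 6.

10:51 on Apr 6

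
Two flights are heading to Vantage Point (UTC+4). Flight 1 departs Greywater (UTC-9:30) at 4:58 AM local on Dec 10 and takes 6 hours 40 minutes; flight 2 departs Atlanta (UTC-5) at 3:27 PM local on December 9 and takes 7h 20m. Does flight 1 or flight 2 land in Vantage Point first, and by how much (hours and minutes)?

Flight 1 in UTC: 4:58 AM + 9:30 = 2:28 PM on Dec 10.
+6 hours 40 minutes → arrive 9:08 PM UTC on Dec 10.
Flight 2 in UTC: 3:27 PM + 5:00 = 8:27 PM on Dec 9.
+7 hours 20 minutes → arrive 3:47 AM UTC on Dec 10.
Flight 2 lands earlier by 17 hours 21 minutes.

the second, by 17 hours 21 minutes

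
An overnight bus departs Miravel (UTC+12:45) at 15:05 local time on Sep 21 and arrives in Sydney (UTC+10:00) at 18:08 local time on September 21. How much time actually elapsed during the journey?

Sydney is 2:45 behind Miravel.
Clock-face elapsed time (ignoring zones) is 3 hours 3 minutes.
Actual elapsed = 3 hours 3 minutes + 2:45 = 5 hours 48 minutes.

5 hours 48 minutes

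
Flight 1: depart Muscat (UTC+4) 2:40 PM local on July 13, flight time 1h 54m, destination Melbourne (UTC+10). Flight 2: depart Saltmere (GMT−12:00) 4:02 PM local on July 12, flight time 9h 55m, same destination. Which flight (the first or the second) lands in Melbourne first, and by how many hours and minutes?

the first, by 1 hour 23 minutes

Flight 1 in UTC: 2:40 PM − 4:00 = 10:40 AM on Jul 13.
+1 hour 54 minutes → arrive 12:34 PM UTC on Jul 13.
Flight 2 in UTC: 4:02 PM + 12:00 = 4:02 AM on Jul 13.
+9 hours 55 minutes → arrive 1:57 PM UTC on Jul 13.
Flight 1 lands earlier by 1 hour 23 minutes.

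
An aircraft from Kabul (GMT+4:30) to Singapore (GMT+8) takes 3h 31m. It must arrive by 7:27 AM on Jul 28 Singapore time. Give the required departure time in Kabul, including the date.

Target arrival in UTC: 7:27 AM − 8:00 = 11:27 PM on Jul 27.
Subtract 3 hours and 31 minutes → departure 7:56 PM UTC on Jul 27.
Kabul is UTC+4:30: 7:56 PM + 4:30 = 12:26 AM on Jul 28.

12:26 AM on July 28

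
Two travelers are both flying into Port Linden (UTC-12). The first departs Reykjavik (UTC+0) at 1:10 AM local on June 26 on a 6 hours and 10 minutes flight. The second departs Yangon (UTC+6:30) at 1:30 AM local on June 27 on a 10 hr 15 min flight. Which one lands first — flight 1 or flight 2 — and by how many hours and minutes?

the first, by 21 hours 55 minutes

Flight 1 departs at 1:10 AM UTC (Jun 26).
+6 hours 10 minutes → arrive 7:20 AM UTC on Jun 26.
Flight 2 in UTC: 1:30 AM − 6:30 = 7:00 PM on Jun 26.
+10 hours 15 minutes → arrive 5:15 AM UTC on Jun 27.
Flight 1 lands earlier by 21 hours 55 minutes.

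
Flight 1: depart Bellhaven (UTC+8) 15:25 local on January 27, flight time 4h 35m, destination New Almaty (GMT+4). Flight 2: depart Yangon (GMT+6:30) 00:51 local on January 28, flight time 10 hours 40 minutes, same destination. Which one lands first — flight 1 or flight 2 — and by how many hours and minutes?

Flight 1 in UTC: 15:25 − 8:00 = 07:25 on Jan 27.
+4 hours 35 minutes → arrive 12:00 UTC on Jan 27.
Flight 2 in UTC: 00:51 − 6:30 = 18:21 on Jan 27.
+10 hours and 40 minutes → arrive 05:01 UTC on Jan 28.
Flight 1 lands earlier by 17 hours 1 minute.

the first, by 17 hours 1 minute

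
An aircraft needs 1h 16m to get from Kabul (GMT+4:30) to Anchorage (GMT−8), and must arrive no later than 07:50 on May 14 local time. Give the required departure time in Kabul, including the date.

19:04 on May 14

Target arrival in UTC: 07:50 + 8:00 = 15:50 on May 14.
Subtract 1 hour and 16 minutes → departure 14:34 UTC on May 14.
Kabul is UTC+4:30: 14:34 + 4:30 = 19:04 on May 14.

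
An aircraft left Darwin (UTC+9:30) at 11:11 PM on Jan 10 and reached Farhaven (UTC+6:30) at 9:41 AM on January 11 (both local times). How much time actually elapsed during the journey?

13 hours 30 minutes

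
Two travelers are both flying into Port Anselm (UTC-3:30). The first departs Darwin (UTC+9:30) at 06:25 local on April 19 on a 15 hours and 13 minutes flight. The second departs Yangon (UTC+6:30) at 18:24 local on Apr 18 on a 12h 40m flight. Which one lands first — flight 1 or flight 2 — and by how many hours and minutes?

Flight 1 in UTC: 06:25 − 9:30 = 20:55 on Apr 18.
+15 hours and 13 minutes → arrive 12:08 UTC on Apr 19.
Flight 2 in UTC: 18:24 − 6:30 = 11:54 on Apr 18.
+12 hours 40 minutes → arrive 00:34 UTC on Apr 19.
Flight 2 lands earlier by 11 hours 34 minutes.

the second, by 11 hours 34 minutes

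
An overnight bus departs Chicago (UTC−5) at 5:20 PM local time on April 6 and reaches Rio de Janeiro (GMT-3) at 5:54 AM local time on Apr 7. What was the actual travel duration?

Rio de Janeiro is 2:00 ahead of Chicago.
Clock-face elapsed time (ignoring zones) is 12 hours 34 minutes.
Actual elapsed = 12 hours 34 minutes − 2:00 = 10 hours 34 minutes.

10 hours 34 minutes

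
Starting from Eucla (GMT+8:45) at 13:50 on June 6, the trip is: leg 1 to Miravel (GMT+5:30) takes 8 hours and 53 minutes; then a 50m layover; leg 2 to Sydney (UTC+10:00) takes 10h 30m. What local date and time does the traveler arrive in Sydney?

Convert departure to UTC: 13:50 − 8:45 = 05:05 UTC on Jun 6.
Add 8 hours 53 minutes leg 1 → 13:58 UTC.
Add 50 minutes layover in Miravel → 14:48 UTC.
Add 10 hours 30 minutes leg 2 → 01:18 UTC (Jun 7).
Sydney is UTC+10:00, so local arrival = 01:18 + 10:00 = 11:18 on Jun 7.

11:18 on Jun 7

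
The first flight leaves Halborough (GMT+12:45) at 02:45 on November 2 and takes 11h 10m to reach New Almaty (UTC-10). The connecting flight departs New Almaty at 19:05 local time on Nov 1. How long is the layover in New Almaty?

3 hours 55 minutes

Convert departure to UTC: 02:45 − 12:45 = 14:00 UTC on Nov 1.
Add 11 hours and 10 minutes flight time → 01:10 UTC (Nov 2).
New Almaty is UTC−10:00, so local arrival = 01:10 − 10:00 = 15:10 on Nov 1.
Layover = 19:05 − 15:10 = 3 hours 55 minutes.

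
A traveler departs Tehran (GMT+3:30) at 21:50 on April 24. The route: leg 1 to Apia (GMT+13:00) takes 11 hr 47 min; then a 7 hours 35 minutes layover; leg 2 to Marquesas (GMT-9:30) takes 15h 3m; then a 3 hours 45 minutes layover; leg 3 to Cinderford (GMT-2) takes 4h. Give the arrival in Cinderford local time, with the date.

10:30 on April 26

Convert departure to UTC: 21:50 − 3:30 = 18:20 UTC on Apr 24.
Add 11 hours 47 minutes leg 1 → 06:07 UTC (Apr 25).
Add 7 hours and 35 minutes layover in Apia → 13:42 UTC.
Add 15 hours 3 minutes leg 2 → 04:45 UTC (Apr 26).
Add 3 hours 45 minutes layover in Marquesas → 08:30 UTC.
Add 4 hours leg 3 → 12:30 UTC.
Cinderford is UTC−2:00, so local arrival = 12:30 − 2:00 = 10:30 on Apr 26.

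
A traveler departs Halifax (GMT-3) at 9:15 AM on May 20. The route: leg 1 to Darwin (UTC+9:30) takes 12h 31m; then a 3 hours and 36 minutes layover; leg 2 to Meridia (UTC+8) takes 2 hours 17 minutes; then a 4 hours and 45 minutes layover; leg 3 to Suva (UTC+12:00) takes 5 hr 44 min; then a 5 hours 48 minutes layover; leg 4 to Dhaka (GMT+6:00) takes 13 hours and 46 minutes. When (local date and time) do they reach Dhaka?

Convert departure to UTC: 9:15 AM + 3:00 = 12:15 PM UTC on May 20.
Add 12 hours 31 minutes leg 1 → 12:46 AM UTC (May 21).
Add 3 hours and 36 minutes layover in Darwin → 4:22 AM UTC.
Add 2 hours 17 minutes leg 2 → 6:39 AM UTC.
Add 4 hours and 45 minutes layover in Meridia → 11:24 AM UTC.
Add 5 hours 44 minutes leg 3 → 5:08 PM UTC.
Add 5 hours 48 minutes layover in Suva → 10:56 PM UTC.
Add 13 hours and 46 minutes leg 4 → 12:42 PM UTC (May 22).
Dhaka is UTC+6:00, so local arrival = 12:42 PM + 6:00 = 6:42 PM on May 22.

6:42 PM on May 22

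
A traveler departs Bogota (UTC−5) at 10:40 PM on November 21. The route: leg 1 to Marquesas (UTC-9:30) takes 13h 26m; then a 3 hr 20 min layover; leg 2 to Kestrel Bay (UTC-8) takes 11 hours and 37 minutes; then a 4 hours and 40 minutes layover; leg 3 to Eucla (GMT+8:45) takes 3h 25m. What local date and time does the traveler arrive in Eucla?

Convert departure to UTC: 10:40 PM + 5:00 = 3:40 AM UTC on Nov 22.
Add 13 hours and 26 minutes leg 1 → 5:06 PM UTC.
Add 3 hours and 20 minutes layover in Marquesas → 8:26 PM UTC.
Add 11 hours 37 minutes leg 2 → 8:03 AM UTC (Nov 23).
Add 4 hours and 40 minutes layover in Kestrel Bay → 12:43 PM UTC.
Add 3 hours 25 minutes leg 3 → 4:08 PM UTC.
Eucla is UTC+8:45, so local arrival = 4:08 PM + 8:45 = 12:53 AM on Nov 24.

12:53 AM on November 24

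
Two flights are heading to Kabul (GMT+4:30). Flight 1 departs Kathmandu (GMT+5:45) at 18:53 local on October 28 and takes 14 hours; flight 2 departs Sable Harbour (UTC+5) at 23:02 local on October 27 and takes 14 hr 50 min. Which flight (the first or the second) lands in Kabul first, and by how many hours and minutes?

the second, by 18 hours 16 minutes

Flight 1 in UTC: 18:53 − 5:45 = 13:08 on Oct 28.
+14 hours → arrive 03:08 UTC on Oct 29.
Flight 2 in UTC: 23:02 − 5:00 = 18:02 on Oct 27.
+14 hours and 50 minutes → arrive 08:52 UTC on Oct 28.
Flight 2 lands earlier by 18 hours 16 minutes.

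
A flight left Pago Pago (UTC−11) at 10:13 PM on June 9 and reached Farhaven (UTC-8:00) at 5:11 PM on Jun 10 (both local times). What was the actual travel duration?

15 hours 58 minutes

Farhaven is 3:00 ahead of Pago Pago.
Clock-face elapsed time (ignoring zones) is 18 hours 58 minutes.
Actual elapsed = 18 hours 58 minutes − 3:00 = 15 hours 58 minutes.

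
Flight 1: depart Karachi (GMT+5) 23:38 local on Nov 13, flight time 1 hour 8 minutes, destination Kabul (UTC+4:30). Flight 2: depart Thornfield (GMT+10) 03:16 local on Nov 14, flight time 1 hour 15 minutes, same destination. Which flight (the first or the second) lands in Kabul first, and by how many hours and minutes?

Flight 1 in UTC: 23:38 − 5:00 = 18:38 on Nov 13.
+1 hour and 8 minutes → arrive 19:46 UTC on Nov 13.
Flight 2 in UTC: 03:16 − 10:00 = 17:16 on Nov 13.
+1 hour 15 minutes → arrive 18:31 UTC on Nov 13.
Flight 2 lands earlier by 1 hour 15 minutes.

the second, by 1 hour 15 minutes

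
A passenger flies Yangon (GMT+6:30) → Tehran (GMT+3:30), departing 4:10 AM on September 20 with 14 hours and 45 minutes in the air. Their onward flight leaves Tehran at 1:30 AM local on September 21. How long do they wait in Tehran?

Convert departure to UTC: 4:10 AM − 6:30 = 9:40 PM UTC on Sep 19.
Add 14 hours and 45 minutes flight time → 12:25 PM UTC (Sep 20).
Tehran is UTC+3:30, so local arrival = 12:25 PM + 3:30 = 3:55 PM on Sep 20.
Layover = 1:30 AM − 3:55 PM (+1 day) = 9 hours 35 minutes.

9 hours 35 minutes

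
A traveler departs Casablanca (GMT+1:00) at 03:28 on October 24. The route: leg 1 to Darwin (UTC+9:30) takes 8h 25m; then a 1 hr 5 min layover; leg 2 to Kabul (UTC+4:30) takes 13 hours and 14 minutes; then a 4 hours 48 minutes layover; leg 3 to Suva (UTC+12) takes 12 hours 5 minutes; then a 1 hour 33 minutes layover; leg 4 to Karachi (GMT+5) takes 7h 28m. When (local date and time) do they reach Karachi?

08:06 on October 26

Convert departure to UTC: 03:28 − 1:00 = 02:28 UTC on Oct 24.
Add 8 hours and 25 minutes leg 1 → 10:53 UTC.
Add 1 hour and 5 minutes layover in Darwin → 11:58 UTC.
Add 13 hours 14 minutes leg 2 → 01:12 UTC (Oct 25).
Add 4 hours and 48 minutes layover in Kabul → 06:00 UTC.
Add 12 hours 5 minutes leg 3 → 18:05 UTC.
Add 1 hour and 33 minutes layover in Suva → 19:38 UTC.
Add 7 hours and 28 minutes leg 4 → 03:06 UTC (Oct 26).
Karachi is UTC+5:00, so local arrival = 03:06 + 5:00 = 08:06 on Oct 26.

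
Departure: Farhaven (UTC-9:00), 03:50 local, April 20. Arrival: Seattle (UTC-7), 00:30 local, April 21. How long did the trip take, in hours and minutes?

Departure in UTC: 03:50 + 9:00 = 12:50 on Apr 20.
Arrival in UTC: 00:30 + 7:00 = 07:30 on Apr 21.
Elapsed = 07:30 − 12:50 (+1 day) = 18 hours 40 minutes.

18 hours 40 minutes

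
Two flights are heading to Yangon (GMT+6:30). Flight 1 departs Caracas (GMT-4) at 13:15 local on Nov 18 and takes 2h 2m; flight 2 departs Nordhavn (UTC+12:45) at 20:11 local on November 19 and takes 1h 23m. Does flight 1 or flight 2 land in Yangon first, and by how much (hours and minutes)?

the first, by 13 hours 32 minutes

Flight 1 in UTC: 13:15 + 4:00 = 17:15 on Nov 18.
+2 hours and 2 minutes → arrive 19:17 UTC on Nov 18.
Flight 2 in UTC: 20:11 − 12:45 = 07:26 on Nov 19.
+1 hour 23 minutes → arrive 08:49 UTC on Nov 19.
Flight 1 lands earlier by 13 hours 32 minutes.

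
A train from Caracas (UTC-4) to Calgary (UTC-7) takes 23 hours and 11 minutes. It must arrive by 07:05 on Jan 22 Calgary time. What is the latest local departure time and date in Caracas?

10:54 on January 21

Target arrival in UTC: 07:05 + 7:00 = 14:05 on Jan 22.
Subtract 23 hours and 11 minutes → departure 14:54 UTC on Jan 21.
Caracas is UTC−4:00: 14:54 − 4:00 = 10:54 on Jan 21.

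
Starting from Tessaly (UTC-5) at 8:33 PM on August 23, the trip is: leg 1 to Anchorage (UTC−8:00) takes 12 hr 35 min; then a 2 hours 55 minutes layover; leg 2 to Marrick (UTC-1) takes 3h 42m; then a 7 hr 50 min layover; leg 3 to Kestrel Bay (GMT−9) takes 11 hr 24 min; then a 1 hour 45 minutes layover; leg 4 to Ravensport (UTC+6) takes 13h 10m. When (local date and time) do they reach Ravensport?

12:54 PM on August 26

Convert departure to UTC: 8:33 PM + 5:00 = 1:33 AM UTC on Aug 24.
Add 12 hours 35 minutes leg 1 → 2:08 PM UTC.
Add 2 hours 55 minutes layover in Anchorage → 5:03 PM UTC.
Add 3 hours 42 minutes leg 2 → 8:45 PM UTC.
Add 7 hours 50 minutes layover in Marrick → 4:35 AM UTC (Aug 25).
Add 11 hours 24 minutes leg 3 → 3:59 PM UTC.
Add 1 hour and 45 minutes layover in Kestrel Bay → 5:44 PM UTC.
Add 13 hours 10 minutes leg 4 → 6:54 AM UTC (Aug 26).
Ravensport is UTC+6:00, so local arrival = 6:54 AM + 6:00 = 12:54 PM on Aug 26.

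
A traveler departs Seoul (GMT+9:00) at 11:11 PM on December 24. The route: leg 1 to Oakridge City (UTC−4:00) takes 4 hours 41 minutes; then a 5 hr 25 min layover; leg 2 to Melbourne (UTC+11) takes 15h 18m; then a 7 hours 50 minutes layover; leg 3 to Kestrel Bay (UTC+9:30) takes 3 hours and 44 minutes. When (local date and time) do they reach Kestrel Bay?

Convert departure to UTC: 11:11 PM − 9:00 = 2:11 PM UTC on Dec 24.
Add 4 hours and 41 minutes leg 1 → 6:52 PM UTC.
Add 5 hours 25 minutes layover in Oakridge City → 12:17 AM UTC (Dec 25).
Add 15 hours 18 minutes leg 2 → 3:35 PM UTC.
Add 7 hours and 50 minutes layover in Melbourne → 11:25 PM UTC.
Add 3 hours and 44 minutes leg 3 → 3:09 AM UTC (Dec 26).
Kestrel Bay is UTC+9:30, so local arrival = 3:09 AM + 9:30 = 12:39 PM on Dec 26.

12:39 PM on December 26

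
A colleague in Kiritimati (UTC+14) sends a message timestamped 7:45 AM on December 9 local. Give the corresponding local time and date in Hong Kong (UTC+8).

Hong Kong is 6:00 behind Kiritimati.
Shift by the zone difference: 7:45 AM − 6:00 = 1:45 AM on Dec 9 in Hong Kong.

1:45 AM on December 9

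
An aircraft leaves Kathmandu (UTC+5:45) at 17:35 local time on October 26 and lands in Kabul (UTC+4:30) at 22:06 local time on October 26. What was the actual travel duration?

Kabul is 1:15 behind Kathmandu.
Clock-face elapsed time (ignoring zones) is 4 hours 31 minutes.
Actual elapsed = 4 hours 31 minutes + 1:15 = 5 hours 46 minutes.

5 hours 46 minutes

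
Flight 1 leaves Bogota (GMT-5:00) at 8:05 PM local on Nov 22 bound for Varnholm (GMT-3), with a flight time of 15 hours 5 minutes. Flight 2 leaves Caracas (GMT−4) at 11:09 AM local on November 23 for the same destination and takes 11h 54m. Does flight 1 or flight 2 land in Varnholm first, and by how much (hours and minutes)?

Flight 1 in UTC: 8:05 PM + 5:00 = 1:05 AM on Nov 23.
+15 hours 5 minutes → arrive 4:10 PM UTC on Nov 23.
Flight 2 in UTC: 11:09 AM + 4:00 = 3:09 PM on Nov 23.
+11 hours and 54 minutes → arrive 3:03 AM UTC on Nov 24.
Flight 1 lands earlier by 10 hours 53 minutes.

the first, by 10 hours 53 minutes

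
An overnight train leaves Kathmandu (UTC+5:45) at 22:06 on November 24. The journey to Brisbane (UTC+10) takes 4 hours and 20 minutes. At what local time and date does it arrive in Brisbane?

Convert departure to UTC: 22:06 − 5:45 = 16:21 UTC on Nov 24.
Add 4 hours 20 minutes travel time → 20:41 UTC.
Brisbane is UTC+10:00, so local arrival = 20:41 + 10:00 = 06:41 on Nov 25.

06:41 on November 25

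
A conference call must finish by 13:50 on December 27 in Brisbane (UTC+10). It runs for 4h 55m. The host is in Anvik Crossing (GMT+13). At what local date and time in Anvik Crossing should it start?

Target end time in UTC: 13:50 − 10:00 = 03:50 on Dec 27.
Subtract 4 hours 55 minutes → start 22:55 UTC on Dec 26.
Anvik Crossing is UTC+13:00: 22:55 + 13:00 = 11:55 on Dec 27.

11:55 on December 27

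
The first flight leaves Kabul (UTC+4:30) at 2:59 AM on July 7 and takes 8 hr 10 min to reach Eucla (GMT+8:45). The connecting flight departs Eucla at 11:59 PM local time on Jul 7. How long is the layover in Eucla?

8 hours 35 minutes

Convert departure to UTC: 2:59 AM − 4:30 = 10:29 PM UTC on Jul 6.
Add 8 hours and 10 minutes flight time → 6:39 AM UTC (Jul 7).
Eucla is UTC+8:45, so local arrival = 6:39 AM + 8:45 = 3:24 PM on Jul 7.
Layover = 11:59 PM − 3:24 PM = 8 hours 35 minutes.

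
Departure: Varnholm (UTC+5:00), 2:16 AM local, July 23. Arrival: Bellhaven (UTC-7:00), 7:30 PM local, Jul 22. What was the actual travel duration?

5 hours 14 minutes

Bellhaven is 12:00 behind Varnholm.
Clock-face elapsed time (ignoring zones) is −6 hours 46 minutes.
Actual elapsed = −6 hours 46 minutes + 12:00 = 5 hours 14 minutes.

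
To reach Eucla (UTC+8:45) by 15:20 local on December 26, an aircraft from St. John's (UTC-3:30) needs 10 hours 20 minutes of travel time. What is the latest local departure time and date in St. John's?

Target arrival in UTC: 15:20 − 8:45 = 06:35 on Dec 26.
Subtract 10 hours and 20 minutes → departure 20:15 UTC on Dec 25.
St. John's is UTC−3:30: 20:15 − 3:30 = 16:45 on Dec 25.

16:45 on Dec 25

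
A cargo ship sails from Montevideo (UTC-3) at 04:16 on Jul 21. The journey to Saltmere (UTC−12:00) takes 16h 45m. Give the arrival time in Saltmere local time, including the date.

12:01 on Jul 21

Saltmere is 9:00 behind Montevideo.
After 16 hours and 45 minutes it is 21:01 in Montevideo.
Shift by the zone difference: 21:01 − 9:00 = 12:01 on Jul 21 in Saltmere.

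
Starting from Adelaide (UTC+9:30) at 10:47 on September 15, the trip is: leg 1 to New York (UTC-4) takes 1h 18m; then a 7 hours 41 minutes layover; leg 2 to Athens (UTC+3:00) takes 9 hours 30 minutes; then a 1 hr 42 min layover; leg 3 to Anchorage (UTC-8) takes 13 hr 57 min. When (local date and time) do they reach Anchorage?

Convert departure to UTC: 10:47 − 9:30 = 01:17 UTC on Sep 15.
Add 1 hour and 18 minutes leg 1 → 02:35 UTC.
Add 7 hours and 41 minutes layover in New York → 10:16 UTC.
Add 9 hours and 30 minutes leg 2 → 19:46 UTC.
Add 1 hour and 42 minutes layover in Athens → 21:28 UTC.
Add 13 hours 57 minutes leg 3 → 11:25 UTC (Sep 16).
Anchorage is UTC−8:00, so local arrival = 11:25 − 8:00 = 03:25 on Sep 16.

03:25 on September 16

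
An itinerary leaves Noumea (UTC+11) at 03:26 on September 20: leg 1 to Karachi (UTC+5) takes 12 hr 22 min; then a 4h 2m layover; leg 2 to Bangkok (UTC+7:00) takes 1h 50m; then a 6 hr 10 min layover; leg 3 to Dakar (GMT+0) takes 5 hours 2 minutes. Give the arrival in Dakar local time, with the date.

21:52 on September 20

Convert departure to UTC: 03:26 − 11:00 = 16:26 UTC on Sep 19.
Add 12 hours and 22 minutes leg 1 → 04:48 UTC (Sep 20).
Add 4 hours and 2 minutes layover in Karachi → 08:50 UTC.
Add 1 hour 50 minutes leg 2 → 10:40 UTC.
Add 6 hours and 10 minutes layover in Bangkok → 16:50 UTC.
Add 5 hours and 2 minutes leg 3 → 21:52 UTC.
Dakar is UTC+0, so local arrival is the same: 21:52 on Sep 20.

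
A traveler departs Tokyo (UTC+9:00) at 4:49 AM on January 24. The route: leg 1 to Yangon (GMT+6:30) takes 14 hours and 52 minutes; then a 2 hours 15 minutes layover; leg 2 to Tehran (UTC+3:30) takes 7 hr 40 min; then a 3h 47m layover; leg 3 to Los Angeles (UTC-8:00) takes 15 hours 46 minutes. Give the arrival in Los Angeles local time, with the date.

Convert departure to UTC: 4:49 AM − 9:00 = 7:49 PM UTC on Jan 23.
Add 14 hours and 52 minutes leg 1 → 10:41 AM UTC (Jan 24).
Add 2 hours and 15 minutes layover in Yangon → 12:56 PM UTC.
Add 7 hours 40 minutes leg 2 → 8:36 PM UTC.
Add 3 hours and 47 minutes layover in Tehran → 12:23 AM UTC (Jan 25).
Add 15 hours 46 minutes leg 3 → 4:09 PM UTC.
Los Angeles is UTC−8:00, so local arrival = 4:09 PM − 8:00 = 8:09 AM on Jan 25.

8:09 AM on January 25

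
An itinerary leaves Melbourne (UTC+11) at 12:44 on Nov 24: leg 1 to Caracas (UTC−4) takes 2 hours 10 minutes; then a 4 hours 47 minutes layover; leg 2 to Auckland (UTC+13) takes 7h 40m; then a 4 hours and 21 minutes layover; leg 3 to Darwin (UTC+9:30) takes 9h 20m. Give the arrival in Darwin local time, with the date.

15:32 on November 25

Convert departure to UTC: 12:44 − 11:00 = 01:44 UTC on Nov 24.
Add 2 hours and 10 minutes leg 1 → 03:54 UTC.
Add 4 hours 47 minutes layover in Caracas → 08:41 UTC.
Add 7 hours and 40 minutes leg 2 → 16:21 UTC.
Add 4 hours and 21 minutes layover in Auckland → 20:42 UTC.
Add 9 hours and 20 minutes leg 3 → 06:02 UTC (Nov 25).
Darwin is UTC+9:30, so local arrival = 06:02 + 9:30 = 15:32 on Nov 25.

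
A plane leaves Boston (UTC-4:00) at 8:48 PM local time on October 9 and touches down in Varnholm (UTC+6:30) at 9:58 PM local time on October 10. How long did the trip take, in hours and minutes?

14 hours 40 minutes

Varnholm is 10:30 ahead of Boston.
Clock-face elapsed time (ignoring zones) is 25 hours 10 minutes.
Actual elapsed = 25 hours 10 minutes − 10:30 = 14 hours 40 minutes.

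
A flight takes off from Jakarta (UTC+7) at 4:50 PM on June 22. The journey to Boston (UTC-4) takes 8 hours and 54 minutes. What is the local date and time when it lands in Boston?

2:44 PM on June 22

Convert departure to UTC: 4:50 PM − 7:00 = 9:50 AM UTC on Jun 22.
Add 8 hours and 54 minutes travel time → 6:44 PM UTC.
Boston is UTC−4:00, so local arrival = 6:44 PM − 4:00 = 2:44 PM on Jun 22.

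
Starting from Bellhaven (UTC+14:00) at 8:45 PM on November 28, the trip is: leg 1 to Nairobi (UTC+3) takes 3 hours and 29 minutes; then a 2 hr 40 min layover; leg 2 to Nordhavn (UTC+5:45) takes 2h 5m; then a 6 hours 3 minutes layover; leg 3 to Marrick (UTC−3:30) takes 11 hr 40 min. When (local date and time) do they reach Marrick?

5:12 AM on November 29

Convert departure to UTC: 8:45 PM − 14:00 = 6:45 AM UTC on Nov 28.
Add 3 hours 29 minutes leg 1 → 10:14 AM UTC.
Add 2 hours 40 minutes layover in Nairobi → 12:54 PM UTC.
Add 2 hours and 5 minutes leg 2 → 2:59 PM UTC.
Add 6 hours 3 minutes layover in Nordhavn → 9:02 PM UTC.
Add 11 hours and 40 minutes leg 3 → 8:42 AM UTC (Nov 29).
Marrick is UTC−3:30, so local arrival = 8:42 AM − 3:30 = 5:12 AM on Nov 29.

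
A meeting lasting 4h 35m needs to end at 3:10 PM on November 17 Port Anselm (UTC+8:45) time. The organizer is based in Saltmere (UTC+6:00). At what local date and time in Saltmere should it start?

7:50 AM on November 17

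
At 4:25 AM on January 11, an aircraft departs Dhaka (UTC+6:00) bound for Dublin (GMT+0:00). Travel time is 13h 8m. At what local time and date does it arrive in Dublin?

11:33 AM on Jan 11

Convert departure to UTC: 4:25 AM − 6:00 = 10:25 PM UTC on Jan 10.
Add 13 hours and 8 minutes travel time → 11:33 AM UTC (Jan 11).
Dublin is UTC+0, so local arrival is the same: 11:33 AM on Jan 11.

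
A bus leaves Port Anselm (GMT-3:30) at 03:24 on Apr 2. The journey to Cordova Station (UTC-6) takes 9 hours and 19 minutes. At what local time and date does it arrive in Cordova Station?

Convert departure to UTC: 03:24 + 3:30 = 06:54 UTC on Apr 2.
Add 9 hours and 19 minutes travel time → 16:13 UTC.
Cordova Station is UTC−6:00, so local arrival = 16:13 − 6:00 = 10:13 on Apr 2.

10:13 on Apr 2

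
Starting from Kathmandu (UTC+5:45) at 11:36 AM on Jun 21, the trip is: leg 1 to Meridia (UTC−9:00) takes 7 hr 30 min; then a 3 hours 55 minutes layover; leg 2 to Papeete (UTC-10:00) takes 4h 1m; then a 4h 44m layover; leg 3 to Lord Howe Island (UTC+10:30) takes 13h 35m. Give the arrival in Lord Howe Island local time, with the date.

Convert departure to UTC: 11:36 AM − 5:45 = 5:51 AM UTC on Jun 21.
Add 7 hours and 30 minutes leg 1 → 1:21 PM UTC.
Add 3 hours 55 minutes layover in Meridia → 5:16 PM UTC.
Add 4 hours 1 minute leg 2 → 9:17 PM UTC.
Add 4 hours and 44 minutes layover in Papeete → 2:01 AM UTC (Jun 22).
Add 13 hours 35 minutes leg 3 → 3:36 PM UTC.
Lord Howe Island is UTC+10:30, so local arrival = 3:36 PM + 10:30 = 2:06 AM on Jun 23.

2:06 AM on June 23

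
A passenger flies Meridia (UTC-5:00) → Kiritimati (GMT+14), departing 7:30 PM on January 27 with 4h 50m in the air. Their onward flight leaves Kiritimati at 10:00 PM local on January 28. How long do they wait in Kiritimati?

2 hours 40 minutes

Convert departure to UTC: 7:30 PM + 5:00 = 12:30 AM UTC on Jan 28.
Add 4 hours and 50 minutes flight time → 5:20 AM UTC.
Kiritimati is UTC+14:00, so local arrival = 5:20 AM + 14:00 = 7:20 PM on Jan 28.
Layover = 10:00 PM − 7:20 PM = 2 hours 40 minutes.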